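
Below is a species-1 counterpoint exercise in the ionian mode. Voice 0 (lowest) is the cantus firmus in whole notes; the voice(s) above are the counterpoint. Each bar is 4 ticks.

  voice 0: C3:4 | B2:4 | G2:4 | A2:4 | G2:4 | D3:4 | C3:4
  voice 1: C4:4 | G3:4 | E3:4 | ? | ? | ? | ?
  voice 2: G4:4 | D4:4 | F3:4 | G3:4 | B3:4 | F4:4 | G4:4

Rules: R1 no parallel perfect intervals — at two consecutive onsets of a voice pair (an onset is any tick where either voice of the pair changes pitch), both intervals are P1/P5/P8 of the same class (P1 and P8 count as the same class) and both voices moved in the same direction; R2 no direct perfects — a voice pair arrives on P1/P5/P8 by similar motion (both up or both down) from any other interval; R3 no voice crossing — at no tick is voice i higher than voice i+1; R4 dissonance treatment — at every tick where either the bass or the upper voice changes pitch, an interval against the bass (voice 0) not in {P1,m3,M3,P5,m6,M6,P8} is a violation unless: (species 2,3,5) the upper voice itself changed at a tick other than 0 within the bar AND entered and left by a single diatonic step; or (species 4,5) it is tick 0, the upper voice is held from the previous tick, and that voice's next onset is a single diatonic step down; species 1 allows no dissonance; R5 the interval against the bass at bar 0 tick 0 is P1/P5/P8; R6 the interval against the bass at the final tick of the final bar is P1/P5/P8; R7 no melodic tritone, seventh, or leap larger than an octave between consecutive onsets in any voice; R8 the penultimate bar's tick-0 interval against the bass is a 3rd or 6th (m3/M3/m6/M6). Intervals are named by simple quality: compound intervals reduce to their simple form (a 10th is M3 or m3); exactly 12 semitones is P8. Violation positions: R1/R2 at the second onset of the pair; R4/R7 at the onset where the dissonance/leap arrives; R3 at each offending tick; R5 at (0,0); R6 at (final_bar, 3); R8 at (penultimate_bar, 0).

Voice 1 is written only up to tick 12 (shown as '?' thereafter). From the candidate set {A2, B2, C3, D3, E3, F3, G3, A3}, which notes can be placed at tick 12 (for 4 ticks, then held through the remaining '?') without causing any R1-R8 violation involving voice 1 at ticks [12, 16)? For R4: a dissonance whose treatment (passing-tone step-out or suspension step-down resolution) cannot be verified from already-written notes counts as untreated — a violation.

{A2, C3, E3, F3}

A2: legal
B2: violates R4
C3: legal
D3: violates R4
E3: legal
F3: legal
G3: violates R2,R4
A3: violates R2,R3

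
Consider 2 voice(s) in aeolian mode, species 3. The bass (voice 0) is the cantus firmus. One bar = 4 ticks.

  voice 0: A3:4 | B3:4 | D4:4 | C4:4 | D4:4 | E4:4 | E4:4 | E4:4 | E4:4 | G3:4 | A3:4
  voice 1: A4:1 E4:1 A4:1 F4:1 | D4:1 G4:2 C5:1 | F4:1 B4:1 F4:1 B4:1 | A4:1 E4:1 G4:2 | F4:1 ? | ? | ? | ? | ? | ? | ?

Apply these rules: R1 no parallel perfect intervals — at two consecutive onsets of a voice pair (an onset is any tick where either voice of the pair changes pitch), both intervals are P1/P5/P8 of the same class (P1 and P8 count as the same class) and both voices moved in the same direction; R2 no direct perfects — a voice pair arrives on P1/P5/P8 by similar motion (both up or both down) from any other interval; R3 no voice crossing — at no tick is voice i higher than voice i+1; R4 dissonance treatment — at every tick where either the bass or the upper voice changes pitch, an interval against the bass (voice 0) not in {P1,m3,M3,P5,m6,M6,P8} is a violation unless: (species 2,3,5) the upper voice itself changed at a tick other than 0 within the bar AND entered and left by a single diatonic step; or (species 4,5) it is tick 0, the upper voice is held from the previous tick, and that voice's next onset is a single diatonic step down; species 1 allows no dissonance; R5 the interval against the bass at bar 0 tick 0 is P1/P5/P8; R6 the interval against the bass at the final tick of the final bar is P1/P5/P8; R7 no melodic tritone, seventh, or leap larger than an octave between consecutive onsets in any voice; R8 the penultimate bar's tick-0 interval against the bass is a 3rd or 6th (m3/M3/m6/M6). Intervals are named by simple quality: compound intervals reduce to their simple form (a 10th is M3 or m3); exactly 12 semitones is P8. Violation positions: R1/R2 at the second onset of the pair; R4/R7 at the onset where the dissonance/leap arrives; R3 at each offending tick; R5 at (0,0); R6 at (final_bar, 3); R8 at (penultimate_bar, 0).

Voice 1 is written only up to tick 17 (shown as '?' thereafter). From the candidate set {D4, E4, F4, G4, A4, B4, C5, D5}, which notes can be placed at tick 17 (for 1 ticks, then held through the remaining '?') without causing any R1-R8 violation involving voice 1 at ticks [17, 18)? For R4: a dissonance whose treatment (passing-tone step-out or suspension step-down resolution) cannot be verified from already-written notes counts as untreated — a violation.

{A4, D4, D5, F4}

D4: legal
E4: violates R4
F4: legal
G4: violates R4
A4: legal
B4: violates R7
C5: violates R4
D5: legal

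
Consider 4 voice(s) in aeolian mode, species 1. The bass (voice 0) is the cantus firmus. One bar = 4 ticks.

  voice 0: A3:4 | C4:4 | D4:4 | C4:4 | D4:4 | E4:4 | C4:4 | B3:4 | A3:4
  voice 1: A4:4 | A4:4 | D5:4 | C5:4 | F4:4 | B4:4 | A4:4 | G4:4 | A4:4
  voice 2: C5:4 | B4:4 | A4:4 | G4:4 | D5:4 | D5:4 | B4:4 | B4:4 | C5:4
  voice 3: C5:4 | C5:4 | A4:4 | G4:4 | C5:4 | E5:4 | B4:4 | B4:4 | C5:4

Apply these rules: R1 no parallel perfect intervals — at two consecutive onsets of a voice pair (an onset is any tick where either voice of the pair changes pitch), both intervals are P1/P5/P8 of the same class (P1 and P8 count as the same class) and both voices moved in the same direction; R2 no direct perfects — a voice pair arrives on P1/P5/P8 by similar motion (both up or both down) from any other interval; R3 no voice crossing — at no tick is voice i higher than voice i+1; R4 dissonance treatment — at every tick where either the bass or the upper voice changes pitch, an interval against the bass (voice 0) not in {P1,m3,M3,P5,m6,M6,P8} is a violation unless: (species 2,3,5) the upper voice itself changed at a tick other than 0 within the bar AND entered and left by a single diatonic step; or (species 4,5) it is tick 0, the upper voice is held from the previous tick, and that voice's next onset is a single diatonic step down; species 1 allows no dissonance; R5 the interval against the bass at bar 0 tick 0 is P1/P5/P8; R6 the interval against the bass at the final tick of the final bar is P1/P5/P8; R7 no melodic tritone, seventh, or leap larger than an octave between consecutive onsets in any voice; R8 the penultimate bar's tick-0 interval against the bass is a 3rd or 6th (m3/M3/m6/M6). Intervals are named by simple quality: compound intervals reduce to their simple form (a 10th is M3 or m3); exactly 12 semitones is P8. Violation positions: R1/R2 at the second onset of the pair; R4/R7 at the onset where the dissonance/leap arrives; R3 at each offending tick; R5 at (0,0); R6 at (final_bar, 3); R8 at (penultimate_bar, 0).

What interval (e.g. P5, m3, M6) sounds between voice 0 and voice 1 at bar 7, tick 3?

m6

voice 0=B3 voice 1=G4 -> m6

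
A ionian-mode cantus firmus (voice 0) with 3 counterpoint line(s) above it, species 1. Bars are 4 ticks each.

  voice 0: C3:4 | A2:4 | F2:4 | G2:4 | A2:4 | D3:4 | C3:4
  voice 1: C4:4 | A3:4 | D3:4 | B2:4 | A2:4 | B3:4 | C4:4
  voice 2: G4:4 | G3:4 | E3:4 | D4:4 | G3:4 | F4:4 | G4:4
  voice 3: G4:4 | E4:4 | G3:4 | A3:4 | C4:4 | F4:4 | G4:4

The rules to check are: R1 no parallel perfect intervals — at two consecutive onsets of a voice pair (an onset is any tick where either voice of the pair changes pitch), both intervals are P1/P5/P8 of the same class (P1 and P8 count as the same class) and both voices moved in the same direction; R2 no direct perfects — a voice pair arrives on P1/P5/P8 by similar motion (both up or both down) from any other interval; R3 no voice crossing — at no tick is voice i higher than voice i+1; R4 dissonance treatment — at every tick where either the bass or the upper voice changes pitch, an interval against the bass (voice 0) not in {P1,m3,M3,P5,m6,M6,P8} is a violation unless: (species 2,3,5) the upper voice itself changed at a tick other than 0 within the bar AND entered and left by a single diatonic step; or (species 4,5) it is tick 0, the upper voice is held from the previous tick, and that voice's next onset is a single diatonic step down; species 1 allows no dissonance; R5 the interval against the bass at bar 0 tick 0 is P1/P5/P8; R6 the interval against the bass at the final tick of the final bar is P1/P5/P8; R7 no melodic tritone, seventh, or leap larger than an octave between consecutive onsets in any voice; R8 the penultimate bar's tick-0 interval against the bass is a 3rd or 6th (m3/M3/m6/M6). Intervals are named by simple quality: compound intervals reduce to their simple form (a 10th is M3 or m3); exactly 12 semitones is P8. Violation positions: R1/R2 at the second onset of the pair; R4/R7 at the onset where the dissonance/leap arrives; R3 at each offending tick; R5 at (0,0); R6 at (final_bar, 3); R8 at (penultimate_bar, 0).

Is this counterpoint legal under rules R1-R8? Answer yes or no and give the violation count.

bar 0: v0=C3 v1=C4 v2=G4 v3=G4 (P5)
bar 1: v0=A2 v1=A3 v2=G3 v3=E4 (P5)
bar 2: v0=F2 v1=D3 v2=E3 v3=G3 (M2)
bar 3: v0=G2 v1=B2 v2=D4 v3=A3 (M2)
bar 4: v0=A2 v1=A2 v2=G3 v3=C4 (m3)
bar 5: v0=D3 v1=B3 v2=F4 v3=F4 (m3)
bar 6: v0=C3 v1=C4 v2=G4 v3=G4 (P5)
  R1 @ bar1.0: C3/C4 P8 -> A2/A3 P8 similar
  R1 @ bar1.0: C3/G4 P5 -> A2/E4 P5 similar
  R1 @ bar1.0: C4/G4 P5 -> A3/E4 P5 similar
  R3 @ bar1.0: A3 above G3
  R4 @ bar1.0: A2/G3 m7 untreated
  R3 @ bar1.1: A3 above G3
  R3 @ bar1.2: A3 above G3
  R3 @ bar1.3: A3 above G3
  R4 @ bar2.0: F2/E3 M7 untreated
  R4 @ bar2.0: F2/G3 M2 untreated
  R2 @ bar3.0: F2/E3 M7 -> G2/D4 P5 similar
  R3 @ bar3.0: D4 above A3
  R4 @ bar3.0: G2/A3 M2 untreated
  R7 @ bar3.0: E3->D4 leap 10st
  R3 @ bar3.1: D4 above A3
  R3 @ bar3.2: D4 above A3
  R3 @ bar3.3: D4 above A3
  R4 @ bar4.0: A2/G3 m7 untreated
  R2 @ bar5.0: G3/C4 P4 -> F4/F4 P1 similar
  R7 @ bar5.0: A2->B3 leap 14st
  R7 @ bar5.0: G3->F4 leap 10st
  R1 @ bar6.0: F4/F4 P1 -> G4/G4 P1 similar
  R2 @ bar6.0: B3/F4 TT -> C4/G4 P5 similar
  R2 @ bar6.0: B3/F4 TT -> C4/G4 P5 similar

No (24 violations)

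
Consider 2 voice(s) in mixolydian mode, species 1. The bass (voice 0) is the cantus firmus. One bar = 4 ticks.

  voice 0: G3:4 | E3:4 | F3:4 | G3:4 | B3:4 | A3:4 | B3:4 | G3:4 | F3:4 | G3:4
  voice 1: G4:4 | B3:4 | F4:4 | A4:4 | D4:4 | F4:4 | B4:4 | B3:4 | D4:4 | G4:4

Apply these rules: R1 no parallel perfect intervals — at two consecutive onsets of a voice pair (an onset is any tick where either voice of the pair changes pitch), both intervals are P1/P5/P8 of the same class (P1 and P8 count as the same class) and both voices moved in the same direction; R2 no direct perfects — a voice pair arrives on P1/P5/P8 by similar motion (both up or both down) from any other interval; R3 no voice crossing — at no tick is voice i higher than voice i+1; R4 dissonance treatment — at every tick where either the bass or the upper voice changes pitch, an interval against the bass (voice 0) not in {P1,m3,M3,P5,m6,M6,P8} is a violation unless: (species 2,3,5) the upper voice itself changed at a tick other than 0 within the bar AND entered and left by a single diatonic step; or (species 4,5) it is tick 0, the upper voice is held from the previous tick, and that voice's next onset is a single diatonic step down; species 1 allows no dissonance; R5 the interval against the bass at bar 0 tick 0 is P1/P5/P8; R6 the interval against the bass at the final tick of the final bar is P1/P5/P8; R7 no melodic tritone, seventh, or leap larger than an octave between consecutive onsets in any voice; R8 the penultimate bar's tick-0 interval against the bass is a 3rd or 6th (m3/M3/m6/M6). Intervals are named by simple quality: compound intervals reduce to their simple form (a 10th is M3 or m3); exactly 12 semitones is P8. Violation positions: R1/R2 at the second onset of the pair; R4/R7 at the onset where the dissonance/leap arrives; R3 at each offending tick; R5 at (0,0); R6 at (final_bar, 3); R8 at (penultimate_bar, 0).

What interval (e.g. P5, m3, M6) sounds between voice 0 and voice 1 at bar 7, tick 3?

voice 0=G3 voice 1=B3 -> M3

M3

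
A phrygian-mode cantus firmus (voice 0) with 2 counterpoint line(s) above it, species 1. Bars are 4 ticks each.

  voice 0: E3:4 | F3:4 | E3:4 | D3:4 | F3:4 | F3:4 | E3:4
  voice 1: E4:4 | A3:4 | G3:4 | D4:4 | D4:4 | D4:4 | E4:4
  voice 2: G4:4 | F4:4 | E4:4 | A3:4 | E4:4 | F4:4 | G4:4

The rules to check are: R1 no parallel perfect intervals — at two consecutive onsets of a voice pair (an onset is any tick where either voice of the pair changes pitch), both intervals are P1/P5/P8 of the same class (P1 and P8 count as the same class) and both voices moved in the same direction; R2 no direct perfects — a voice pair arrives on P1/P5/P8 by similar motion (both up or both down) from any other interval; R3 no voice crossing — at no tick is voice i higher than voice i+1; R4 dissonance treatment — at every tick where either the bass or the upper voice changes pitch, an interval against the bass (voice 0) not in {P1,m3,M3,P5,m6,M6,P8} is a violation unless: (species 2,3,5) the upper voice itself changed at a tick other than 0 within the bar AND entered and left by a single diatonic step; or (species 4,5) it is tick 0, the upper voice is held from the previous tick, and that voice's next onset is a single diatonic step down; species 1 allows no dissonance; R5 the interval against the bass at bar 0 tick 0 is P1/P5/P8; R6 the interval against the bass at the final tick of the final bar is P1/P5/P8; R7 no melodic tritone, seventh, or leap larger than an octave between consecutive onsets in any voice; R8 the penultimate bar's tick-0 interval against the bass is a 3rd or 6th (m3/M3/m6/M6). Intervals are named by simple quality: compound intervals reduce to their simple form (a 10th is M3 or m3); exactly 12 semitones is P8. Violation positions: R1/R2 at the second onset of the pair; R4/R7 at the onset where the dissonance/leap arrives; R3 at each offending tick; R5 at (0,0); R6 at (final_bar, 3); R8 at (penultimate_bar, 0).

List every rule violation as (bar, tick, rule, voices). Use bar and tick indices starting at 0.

bar 0: v0=E3 v1=E4 v2=G4 downbeat m3
bar 1: v0=F3 v1=A3 v2=F4 downbeat P8
bar 2: v0=E3 v1=G3 v2=E4 downbeat P8
bar 3: v0=D3 v1=D4 v2=A3 downbeat P5
bar 4: v0=F3 v1=D4 v2=E4 downbeat M7
bar 5: v0=F3 v1=D4 v2=F4 downbeat P8
bar 6: v0=E3 v1=E4 v2=G4 downbeat m3
  -> R5 @ bar 0 tick 0 v(0, 2): opens on m3
  -> R1 @ bar 2 tick 0 v(0, 2): F3/F4 P8 -> E3/E4 P8 similar
  -> R2 @ bar 3 tick 0 v(0, 2): E3/E4 P8 -> D3/A3 P5 similar
  -> R3 @ bar 3 tick 0 v(1, 2): D4 above A3
  -> R3 @ bar 3 tick 1 v(1, 2): D4 above A3
  -> R3 @ bar 3 tick 2 v(1, 2): D4 above A3
  -> R3 @ bar 3 tick 3 v(1, 2): D4 above A3
  -> R4 @ bar 4 tick 0 v(0, 2): F3/E4 M7 untreated
  -> R8 @ bar 5 tick 0 v(0, 2): penult P8 not 3rd/6th
  -> R6 @ bar 6 tick 3 v(0, 2): closes on m3

(0, 0, R5, (0, 2))
(2, 0, R1, (0, 2))
(3, 0, R2, (0, 2))
(3, 0, R3, (1, 2))
(3, 1, R3, (1, 2))
(3, 2, R3, (1, 2))
(3, 3, R3, (1, 2))
(4, 0, R4, (0, 2))
(5, 0, R8, (0, 2))
(6, 3, R6, (0, 2))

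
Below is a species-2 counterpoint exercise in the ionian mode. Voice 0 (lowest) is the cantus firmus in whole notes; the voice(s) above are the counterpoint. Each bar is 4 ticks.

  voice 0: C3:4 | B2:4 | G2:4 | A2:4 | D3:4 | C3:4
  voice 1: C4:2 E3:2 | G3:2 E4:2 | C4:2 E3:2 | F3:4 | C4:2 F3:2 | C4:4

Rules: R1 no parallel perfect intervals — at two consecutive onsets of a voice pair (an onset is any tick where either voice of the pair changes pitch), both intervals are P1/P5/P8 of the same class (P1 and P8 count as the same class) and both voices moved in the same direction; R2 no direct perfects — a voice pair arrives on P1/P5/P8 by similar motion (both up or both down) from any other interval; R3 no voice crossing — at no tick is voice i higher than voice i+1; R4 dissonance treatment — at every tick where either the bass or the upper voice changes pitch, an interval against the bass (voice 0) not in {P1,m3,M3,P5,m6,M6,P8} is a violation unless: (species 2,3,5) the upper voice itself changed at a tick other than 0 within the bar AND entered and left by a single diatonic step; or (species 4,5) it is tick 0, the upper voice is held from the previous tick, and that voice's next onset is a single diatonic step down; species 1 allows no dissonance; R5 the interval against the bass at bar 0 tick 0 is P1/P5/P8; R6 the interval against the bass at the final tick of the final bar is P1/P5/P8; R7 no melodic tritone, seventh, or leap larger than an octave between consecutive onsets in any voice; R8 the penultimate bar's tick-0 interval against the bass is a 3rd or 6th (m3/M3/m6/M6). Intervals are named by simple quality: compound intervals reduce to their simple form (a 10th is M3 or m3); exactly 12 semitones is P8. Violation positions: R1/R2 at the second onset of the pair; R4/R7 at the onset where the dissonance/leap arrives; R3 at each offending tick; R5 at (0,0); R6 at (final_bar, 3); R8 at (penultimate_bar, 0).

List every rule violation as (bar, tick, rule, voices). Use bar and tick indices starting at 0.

bar 0: v0=C3 v1=C4 downbeat P8
bar 1: v0=B2 v1=G3 downbeat m6
bar 2: v0=G2 v1=C4 downbeat P4
bar 3: v0=A2 v1=F3 downbeat m6
bar 4: v0=D3 v1=C4 downbeat m7
bar 5: v0=C3 v1=C4 downbeat P8
  -> R4 @ bar 1 tick 2 v(0, 1): B2/E4 P4 untreated
  -> R4 @ bar 2 tick 0 v(0, 1): G2/C4 P4 untreated
  -> R4 @ bar 4 tick 0 v(0, 1): D3/C4 m7 untreated
  -> R8 @ bar 4 tick 0 v(0, 1): penult m7 not 3rd/6th

(1, 2, R4, (0, 1))
(2, 0, R4, (0, 1))
(4, 0, R4, (0, 1))
(4, 0, R8, (0, 1))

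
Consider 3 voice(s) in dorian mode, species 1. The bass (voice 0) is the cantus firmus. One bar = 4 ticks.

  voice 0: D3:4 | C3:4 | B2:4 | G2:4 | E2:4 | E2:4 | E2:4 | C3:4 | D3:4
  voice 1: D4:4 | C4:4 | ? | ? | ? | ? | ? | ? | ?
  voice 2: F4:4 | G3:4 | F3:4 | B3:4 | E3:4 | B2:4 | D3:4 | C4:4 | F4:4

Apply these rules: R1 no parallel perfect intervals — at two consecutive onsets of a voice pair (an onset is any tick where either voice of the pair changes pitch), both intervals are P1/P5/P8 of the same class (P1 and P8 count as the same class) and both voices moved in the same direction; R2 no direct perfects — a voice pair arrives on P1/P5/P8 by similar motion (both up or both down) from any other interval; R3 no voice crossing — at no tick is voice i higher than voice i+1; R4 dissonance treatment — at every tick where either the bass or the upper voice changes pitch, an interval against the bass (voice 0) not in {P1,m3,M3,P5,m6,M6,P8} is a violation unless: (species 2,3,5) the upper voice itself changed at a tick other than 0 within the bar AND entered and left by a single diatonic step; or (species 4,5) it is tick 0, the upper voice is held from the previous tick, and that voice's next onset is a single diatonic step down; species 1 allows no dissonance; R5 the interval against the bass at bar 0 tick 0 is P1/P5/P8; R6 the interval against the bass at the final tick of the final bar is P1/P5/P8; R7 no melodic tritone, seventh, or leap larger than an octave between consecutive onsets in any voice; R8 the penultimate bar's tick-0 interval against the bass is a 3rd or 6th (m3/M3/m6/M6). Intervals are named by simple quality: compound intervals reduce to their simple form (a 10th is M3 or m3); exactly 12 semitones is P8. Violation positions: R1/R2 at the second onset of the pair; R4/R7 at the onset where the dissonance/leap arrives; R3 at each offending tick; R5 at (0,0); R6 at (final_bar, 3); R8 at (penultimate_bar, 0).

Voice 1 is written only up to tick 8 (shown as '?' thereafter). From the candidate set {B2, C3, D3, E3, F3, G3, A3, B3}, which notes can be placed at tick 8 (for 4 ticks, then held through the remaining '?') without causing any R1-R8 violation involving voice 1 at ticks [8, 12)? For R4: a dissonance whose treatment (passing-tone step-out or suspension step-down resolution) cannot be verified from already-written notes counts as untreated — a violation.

{}

B2: violates R1,R7
C3: violates R4
D3: violates R7
E3: violates R4
F3: violates R2,R4
G3: violates R3
A3: violates R3,R4
B3: violates R1,R3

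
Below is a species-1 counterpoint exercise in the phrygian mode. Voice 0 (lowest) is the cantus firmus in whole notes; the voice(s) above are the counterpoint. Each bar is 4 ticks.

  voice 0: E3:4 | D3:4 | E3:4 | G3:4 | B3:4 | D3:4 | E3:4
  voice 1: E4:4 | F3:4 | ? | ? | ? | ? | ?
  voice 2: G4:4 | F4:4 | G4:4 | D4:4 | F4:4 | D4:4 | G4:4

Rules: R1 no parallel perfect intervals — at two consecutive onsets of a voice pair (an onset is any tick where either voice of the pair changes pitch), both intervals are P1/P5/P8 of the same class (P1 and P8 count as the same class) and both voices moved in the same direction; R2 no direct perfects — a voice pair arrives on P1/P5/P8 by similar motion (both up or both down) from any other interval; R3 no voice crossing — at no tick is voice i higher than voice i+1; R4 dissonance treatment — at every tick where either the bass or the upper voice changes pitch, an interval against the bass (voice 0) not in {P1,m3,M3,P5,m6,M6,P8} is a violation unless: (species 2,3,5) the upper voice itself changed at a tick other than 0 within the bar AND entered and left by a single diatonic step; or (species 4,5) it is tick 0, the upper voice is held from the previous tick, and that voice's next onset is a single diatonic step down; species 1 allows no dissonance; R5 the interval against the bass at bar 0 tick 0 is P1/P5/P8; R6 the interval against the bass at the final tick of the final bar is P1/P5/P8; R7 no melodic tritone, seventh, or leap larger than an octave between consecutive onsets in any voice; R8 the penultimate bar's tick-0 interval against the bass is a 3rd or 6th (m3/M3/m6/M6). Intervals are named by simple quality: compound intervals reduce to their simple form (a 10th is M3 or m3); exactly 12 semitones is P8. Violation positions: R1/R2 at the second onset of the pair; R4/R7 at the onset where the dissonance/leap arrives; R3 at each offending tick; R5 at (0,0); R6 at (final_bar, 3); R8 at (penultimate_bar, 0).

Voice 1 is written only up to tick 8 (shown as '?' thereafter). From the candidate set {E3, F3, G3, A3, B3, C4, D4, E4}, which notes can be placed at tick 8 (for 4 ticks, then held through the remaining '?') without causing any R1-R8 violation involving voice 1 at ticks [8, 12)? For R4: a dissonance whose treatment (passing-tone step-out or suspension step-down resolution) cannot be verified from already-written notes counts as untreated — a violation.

E3: legal
F3: violates R4
G3: violates R1
A3: violates R4
B3: violates R2,R7
C4: violates R2
D4: violates R4
E4: violates R2,R7

{E3}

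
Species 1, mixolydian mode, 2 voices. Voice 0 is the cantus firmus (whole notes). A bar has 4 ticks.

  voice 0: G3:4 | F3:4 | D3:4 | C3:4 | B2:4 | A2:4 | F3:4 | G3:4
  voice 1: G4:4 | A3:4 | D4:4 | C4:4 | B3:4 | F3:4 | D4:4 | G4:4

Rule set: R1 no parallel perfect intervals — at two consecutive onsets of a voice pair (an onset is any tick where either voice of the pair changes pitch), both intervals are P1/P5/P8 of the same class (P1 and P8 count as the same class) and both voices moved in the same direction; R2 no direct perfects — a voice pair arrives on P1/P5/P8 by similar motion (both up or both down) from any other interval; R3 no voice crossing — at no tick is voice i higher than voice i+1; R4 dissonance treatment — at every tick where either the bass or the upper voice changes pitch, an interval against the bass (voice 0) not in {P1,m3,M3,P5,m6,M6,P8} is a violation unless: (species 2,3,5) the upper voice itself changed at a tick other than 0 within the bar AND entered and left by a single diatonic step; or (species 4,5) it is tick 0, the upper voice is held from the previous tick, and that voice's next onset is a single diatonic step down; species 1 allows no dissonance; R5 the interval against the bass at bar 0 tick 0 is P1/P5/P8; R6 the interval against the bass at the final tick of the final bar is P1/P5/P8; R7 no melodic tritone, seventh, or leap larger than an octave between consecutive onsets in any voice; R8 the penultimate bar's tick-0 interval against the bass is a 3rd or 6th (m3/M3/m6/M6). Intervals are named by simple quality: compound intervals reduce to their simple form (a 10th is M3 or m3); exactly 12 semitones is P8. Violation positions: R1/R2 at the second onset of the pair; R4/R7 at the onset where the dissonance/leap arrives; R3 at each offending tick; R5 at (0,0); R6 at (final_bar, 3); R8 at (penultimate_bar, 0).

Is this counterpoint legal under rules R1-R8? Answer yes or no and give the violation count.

No (5 violations)

bar 0: v0=G3 v1=G4 (P8)
bar 1: v0=F3 v1=A3 (M3)
bar 2: v0=D3 v1=D4 (P8)
bar 3: v0=C3 v1=C4 (P8)
bar 4: v0=B2 v1=B3 (P8)
bar 5: v0=A2 v1=F3 (m6)
bar 6: v0=F3 v1=D4 (M6)
bar 7: v0=G3 v1=G4 (P8)
  R7 @ bar1.0: G4->A3 leap 10st
  R1 @ bar3.0: D3/D4 P8 -> C3/C4 P8 similar
  R1 @ bar4.0: C3/C4 P8 -> B2/B3 P8 similar
  R7 @ bar5.0: B3->F3 leap 6st
  R2 @ bar7.0: F3/D4 M6 -> G3/G4 P8 similar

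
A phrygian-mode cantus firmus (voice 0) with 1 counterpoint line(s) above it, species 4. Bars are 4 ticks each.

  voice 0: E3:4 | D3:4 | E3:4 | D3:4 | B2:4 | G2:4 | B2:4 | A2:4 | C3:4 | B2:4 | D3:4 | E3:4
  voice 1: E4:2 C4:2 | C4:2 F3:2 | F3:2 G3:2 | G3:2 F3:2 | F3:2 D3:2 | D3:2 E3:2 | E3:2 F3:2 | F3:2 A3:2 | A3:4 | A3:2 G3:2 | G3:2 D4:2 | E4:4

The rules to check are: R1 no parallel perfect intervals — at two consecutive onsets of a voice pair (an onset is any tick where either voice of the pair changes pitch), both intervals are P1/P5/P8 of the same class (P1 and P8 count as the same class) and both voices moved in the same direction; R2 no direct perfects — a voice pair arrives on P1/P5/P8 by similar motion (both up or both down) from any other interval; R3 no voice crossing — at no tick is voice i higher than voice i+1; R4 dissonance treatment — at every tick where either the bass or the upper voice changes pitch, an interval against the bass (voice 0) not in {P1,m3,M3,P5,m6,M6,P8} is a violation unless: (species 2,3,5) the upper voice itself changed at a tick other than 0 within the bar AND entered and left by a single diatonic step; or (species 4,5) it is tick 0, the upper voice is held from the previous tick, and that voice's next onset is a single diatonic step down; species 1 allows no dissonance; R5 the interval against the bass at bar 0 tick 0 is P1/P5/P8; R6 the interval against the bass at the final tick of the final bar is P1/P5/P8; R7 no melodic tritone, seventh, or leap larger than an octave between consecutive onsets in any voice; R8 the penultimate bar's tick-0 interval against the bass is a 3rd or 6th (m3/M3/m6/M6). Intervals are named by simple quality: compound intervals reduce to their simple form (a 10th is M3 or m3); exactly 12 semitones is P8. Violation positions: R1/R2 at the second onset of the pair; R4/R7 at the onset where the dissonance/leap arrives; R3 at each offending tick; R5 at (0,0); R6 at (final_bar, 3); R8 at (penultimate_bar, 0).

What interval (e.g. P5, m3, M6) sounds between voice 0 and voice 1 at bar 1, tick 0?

voice 0=D3 voice 1=C4 -> m7

m7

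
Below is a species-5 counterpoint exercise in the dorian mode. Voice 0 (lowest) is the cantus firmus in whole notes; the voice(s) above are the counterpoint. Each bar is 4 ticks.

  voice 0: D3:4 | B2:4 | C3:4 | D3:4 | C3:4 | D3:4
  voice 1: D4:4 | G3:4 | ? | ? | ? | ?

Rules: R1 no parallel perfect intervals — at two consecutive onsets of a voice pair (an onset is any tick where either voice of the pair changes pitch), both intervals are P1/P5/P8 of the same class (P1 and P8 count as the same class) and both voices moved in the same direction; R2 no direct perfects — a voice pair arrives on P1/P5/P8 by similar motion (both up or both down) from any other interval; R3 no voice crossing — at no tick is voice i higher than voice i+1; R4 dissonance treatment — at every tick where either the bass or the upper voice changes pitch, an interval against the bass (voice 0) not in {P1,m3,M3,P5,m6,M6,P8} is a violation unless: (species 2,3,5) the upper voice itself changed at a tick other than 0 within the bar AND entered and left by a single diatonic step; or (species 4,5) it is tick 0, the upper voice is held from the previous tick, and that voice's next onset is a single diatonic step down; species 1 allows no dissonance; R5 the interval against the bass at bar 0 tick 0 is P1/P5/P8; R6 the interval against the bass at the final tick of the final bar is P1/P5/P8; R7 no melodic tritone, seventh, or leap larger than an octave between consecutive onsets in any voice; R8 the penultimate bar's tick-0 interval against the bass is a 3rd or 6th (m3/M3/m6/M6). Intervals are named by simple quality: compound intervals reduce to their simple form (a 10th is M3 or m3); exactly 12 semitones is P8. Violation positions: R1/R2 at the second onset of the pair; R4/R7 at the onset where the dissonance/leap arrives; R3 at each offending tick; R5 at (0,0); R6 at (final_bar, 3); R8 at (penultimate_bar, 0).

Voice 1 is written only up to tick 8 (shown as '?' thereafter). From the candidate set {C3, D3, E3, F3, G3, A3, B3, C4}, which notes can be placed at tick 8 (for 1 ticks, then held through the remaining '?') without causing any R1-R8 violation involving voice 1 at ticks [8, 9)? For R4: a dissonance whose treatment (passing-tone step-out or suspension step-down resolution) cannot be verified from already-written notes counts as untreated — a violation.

{A3, C3, E3, G3}

C3: legal
D3: violates R4
E3: legal
F3: violates R4
G3: legal
A3: legal
B3: violates R4
C4: violates R2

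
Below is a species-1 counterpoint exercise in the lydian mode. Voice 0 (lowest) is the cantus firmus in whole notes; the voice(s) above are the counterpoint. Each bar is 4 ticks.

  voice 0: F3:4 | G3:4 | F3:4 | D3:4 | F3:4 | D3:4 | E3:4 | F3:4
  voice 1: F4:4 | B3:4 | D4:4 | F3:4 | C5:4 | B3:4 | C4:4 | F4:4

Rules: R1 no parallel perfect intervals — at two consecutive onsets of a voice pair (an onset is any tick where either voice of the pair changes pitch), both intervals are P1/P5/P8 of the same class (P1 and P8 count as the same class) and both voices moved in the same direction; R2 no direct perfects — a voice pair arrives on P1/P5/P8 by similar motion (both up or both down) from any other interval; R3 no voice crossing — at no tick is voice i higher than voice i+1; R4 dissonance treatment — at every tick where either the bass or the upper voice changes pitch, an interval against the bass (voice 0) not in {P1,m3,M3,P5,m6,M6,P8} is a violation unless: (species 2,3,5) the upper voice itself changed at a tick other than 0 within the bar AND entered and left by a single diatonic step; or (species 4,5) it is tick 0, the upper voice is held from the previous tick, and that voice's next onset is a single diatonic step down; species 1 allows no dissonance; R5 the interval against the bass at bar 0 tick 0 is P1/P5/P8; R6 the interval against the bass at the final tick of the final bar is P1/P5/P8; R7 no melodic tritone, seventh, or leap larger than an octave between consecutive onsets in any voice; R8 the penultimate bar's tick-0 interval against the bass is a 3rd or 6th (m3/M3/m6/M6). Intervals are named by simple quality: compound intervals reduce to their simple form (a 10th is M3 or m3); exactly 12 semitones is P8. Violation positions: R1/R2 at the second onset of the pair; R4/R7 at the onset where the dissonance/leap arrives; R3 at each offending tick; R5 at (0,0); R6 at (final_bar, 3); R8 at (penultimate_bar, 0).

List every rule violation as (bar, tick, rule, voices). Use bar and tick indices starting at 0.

(1, 0, R7, (1,))
(4, 0, R2, (0, 1))
(4, 0, R7, (1,))
(5, 0, R7, (1,))
(7, 0, R2, (0, 1))

bar 0: v0=F3 v1=F4 downbeat P8
bar 1: v0=G3 v1=B3 downbeat M3
bar 2: v0=F3 v1=D4 downbeat M6
bar 3: v0=D3 v1=F3 downbeat m3
bar 4: v0=F3 v1=C5 downbeat P5
bar 5: v0=D3 v1=B3 downbeat M6
bar 6: v0=E3 v1=C4 downbeat m6
bar 7: v0=F3 v1=F4 downbeat P8
  -> R7 @ bar 1 tick 0 v(1,): F4->B3 leap 6st
  -> R2 @ bar 4 tick 0 v(0, 1): D3/F3 m3 -> F3/C5 P5 similar
  -> R7 @ bar 4 tick 0 v(1,): F3->C5 leap 19st
  -> R7 @ bar 5 tick 0 v(1,): C5->B3 leap 13st
  -> R2 @ bar 7 tick 0 v(0, 1): E3/C4 m6 -> F3/F4 P8 similar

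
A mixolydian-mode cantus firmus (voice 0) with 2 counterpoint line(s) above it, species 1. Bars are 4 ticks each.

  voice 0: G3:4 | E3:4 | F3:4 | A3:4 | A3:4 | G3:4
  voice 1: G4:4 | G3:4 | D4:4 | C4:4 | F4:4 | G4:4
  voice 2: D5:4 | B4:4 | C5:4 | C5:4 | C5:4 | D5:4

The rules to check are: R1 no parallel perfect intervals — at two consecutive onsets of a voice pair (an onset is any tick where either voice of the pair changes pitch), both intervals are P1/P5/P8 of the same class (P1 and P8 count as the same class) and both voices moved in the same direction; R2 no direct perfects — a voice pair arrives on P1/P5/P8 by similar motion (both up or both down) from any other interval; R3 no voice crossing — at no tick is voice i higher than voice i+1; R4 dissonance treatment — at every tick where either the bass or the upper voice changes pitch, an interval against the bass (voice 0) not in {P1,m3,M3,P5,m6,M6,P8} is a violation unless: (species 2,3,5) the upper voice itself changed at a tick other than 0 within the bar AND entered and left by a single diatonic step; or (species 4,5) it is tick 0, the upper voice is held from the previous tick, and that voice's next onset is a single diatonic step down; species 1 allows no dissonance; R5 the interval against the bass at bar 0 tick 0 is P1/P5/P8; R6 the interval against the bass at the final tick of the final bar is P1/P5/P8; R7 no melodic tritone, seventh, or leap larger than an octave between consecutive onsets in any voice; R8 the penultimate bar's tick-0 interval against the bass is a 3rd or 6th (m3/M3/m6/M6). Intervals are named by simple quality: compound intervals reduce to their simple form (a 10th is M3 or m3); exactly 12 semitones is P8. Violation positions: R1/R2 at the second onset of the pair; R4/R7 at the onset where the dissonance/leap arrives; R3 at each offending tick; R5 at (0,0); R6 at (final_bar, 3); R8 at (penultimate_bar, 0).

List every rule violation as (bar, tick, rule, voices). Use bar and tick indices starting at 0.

bar 0: v0=G3 v1=G4 v2=D5 downbeat P5
bar 1: v0=E3 v1=G3 v2=B4 downbeat P5
bar 2: v0=F3 v1=D4 v2=C5 downbeat P5
bar 3: v0=A3 v1=C4 v2=C5 downbeat m3
bar 4: v0=A3 v1=F4 v2=C5 downbeat m3
bar 5: v0=G3 v1=G4 v2=D5 downbeat P5
  -> R1 @ bar 1 tick 0 v(0, 2): G3/D5 P5 -> E3/B4 P5 similar
  -> R1 @ bar 2 tick 0 v(0, 2): E3/B4 P5 -> F3/C5 P5 similar
  -> R1 @ bar 5 tick 0 v(1, 2): F4/C5 P5 -> G4/D5 P5 similar

(1, 0, R1, (0, 2))
(2, 0, R1, (0, 2))
(5, 0, R1, (1, 2))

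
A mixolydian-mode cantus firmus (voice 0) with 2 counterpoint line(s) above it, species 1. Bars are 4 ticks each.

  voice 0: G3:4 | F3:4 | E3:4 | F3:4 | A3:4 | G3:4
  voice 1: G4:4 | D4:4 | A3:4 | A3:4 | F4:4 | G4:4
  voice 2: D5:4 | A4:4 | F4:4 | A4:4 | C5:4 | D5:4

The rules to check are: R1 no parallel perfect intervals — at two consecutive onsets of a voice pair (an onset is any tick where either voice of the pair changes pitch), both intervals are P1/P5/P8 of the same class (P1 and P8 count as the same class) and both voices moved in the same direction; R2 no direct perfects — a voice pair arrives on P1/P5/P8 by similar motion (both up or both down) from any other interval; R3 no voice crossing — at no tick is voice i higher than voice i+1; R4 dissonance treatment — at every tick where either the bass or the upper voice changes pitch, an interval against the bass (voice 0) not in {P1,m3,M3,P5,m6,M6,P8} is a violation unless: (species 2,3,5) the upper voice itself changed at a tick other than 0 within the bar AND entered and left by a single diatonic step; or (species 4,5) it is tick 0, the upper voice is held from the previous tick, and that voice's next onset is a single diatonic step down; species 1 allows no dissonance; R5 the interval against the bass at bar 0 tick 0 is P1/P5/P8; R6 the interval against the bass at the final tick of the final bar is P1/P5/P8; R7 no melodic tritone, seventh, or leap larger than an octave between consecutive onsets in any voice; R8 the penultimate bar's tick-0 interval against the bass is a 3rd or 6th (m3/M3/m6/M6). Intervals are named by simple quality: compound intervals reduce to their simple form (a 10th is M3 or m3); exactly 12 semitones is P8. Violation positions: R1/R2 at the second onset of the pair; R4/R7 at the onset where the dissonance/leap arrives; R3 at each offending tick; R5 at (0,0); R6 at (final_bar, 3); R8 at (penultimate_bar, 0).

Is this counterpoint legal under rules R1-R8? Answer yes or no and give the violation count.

No (5 violations)

bar 0: v0=G3 v1=G4 v2=D5 (P5)
bar 1: v0=F3 v1=D4 v2=A4 (M3)
bar 2: v0=E3 v1=A3 v2=F4 (m2)
bar 3: v0=F3 v1=A3 v2=A4 (M3)
bar 4: v0=A3 v1=F4 v2=C5 (m3)
bar 5: v0=G3 v1=G4 v2=D5 (P5)
  R1 @ bar1.0: G4/D5 P5 -> D4/A4 P5 similar
  R4 @ bar2.0: E3/A3 P4 untreated
  R4 @ bar2.0: E3/F4 m2 untreated
  R2 @ bar4.0: A3/A4 P8 -> F4/C5 P5 similar
  R1 @ bar5.0: F4/C5 P5 -> G4/D5 P5 similar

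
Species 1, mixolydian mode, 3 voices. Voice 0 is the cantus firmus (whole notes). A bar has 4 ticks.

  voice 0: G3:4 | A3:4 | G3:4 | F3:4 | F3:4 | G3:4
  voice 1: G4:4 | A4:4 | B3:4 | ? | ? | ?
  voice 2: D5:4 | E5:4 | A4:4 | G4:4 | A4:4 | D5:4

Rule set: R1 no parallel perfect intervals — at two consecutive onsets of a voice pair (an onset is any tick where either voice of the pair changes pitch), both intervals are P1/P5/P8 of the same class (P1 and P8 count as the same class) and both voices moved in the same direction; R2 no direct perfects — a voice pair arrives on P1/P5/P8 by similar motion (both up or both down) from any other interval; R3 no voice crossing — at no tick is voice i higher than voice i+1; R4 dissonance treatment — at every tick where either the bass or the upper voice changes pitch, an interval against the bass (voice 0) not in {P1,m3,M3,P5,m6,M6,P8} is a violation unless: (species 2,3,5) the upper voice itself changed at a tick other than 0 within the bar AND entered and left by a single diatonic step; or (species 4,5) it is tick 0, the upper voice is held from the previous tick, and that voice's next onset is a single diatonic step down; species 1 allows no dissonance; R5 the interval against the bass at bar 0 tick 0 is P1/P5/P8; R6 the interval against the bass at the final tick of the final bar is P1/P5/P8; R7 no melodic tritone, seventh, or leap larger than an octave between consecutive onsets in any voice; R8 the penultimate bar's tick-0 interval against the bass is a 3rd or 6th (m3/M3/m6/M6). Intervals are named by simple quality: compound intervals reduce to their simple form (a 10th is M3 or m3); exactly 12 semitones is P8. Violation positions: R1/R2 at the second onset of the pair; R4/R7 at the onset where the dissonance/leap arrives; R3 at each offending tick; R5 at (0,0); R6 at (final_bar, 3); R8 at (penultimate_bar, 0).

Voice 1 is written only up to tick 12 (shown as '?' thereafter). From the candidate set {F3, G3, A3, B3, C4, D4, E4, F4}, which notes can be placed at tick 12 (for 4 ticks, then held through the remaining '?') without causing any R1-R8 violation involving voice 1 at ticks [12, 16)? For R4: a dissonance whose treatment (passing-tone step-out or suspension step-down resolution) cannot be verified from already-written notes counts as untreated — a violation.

F3: violates R2,R7
G3: violates R2,R4
A3: legal
B3: violates R4
C4: legal
D4: legal
E4: violates R4
F4: violates R7

{A3, C4, D4}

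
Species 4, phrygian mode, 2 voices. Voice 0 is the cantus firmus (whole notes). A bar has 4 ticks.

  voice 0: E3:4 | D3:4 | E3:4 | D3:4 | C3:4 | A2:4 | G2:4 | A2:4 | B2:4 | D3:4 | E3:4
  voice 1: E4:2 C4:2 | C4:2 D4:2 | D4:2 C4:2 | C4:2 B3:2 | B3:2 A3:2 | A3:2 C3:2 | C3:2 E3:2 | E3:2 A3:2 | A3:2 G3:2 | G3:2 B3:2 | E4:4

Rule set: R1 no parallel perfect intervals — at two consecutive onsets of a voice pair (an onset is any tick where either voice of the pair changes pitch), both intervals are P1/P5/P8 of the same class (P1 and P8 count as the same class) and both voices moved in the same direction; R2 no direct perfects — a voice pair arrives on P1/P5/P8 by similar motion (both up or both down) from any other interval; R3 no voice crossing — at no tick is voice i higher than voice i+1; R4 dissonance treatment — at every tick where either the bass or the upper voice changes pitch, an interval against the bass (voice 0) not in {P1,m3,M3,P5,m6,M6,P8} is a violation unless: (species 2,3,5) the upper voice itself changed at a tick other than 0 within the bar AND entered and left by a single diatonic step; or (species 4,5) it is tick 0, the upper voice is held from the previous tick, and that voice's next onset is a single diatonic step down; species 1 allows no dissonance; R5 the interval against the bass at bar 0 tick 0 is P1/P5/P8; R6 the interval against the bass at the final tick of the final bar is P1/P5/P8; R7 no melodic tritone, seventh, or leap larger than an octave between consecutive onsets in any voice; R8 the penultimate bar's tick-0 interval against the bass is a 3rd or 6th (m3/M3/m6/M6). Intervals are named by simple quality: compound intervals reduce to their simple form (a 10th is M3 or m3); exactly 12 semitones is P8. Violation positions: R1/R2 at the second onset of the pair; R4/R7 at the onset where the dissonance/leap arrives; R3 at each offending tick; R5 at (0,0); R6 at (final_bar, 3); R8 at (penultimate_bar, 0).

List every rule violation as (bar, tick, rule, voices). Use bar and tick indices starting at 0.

(1, 0, R4, (0, 1))
(6, 0, R4, (0, 1))
(9, 0, R4, (0, 1))
(9, 0, R8, (0, 1))
(10, 0, R2, (0, 1))

bar 0: v0=E3 v1=E4 downbeat P8
bar 1: v0=D3 v1=C4 downbeat m7
bar 2: v0=E3 v1=D4 downbeat m7
bar 3: v0=D3 v1=C4 downbeat m7
bar 4: v0=C3 v1=B3 downbeat M7
bar 5: v0=A2 v1=A3 downbeat P8
bar 6: v0=G2 v1=C3 downbeat P4
bar 7: v0=A2 v1=E3 downbeat P5
bar 8: v0=B2 v1=A3 downbeat m7
bar 9: v0=D3 v1=G3 downbeat P4
bar 10: v0=E3 v1=E4 downbeat P8
  -> R4 @ bar 1 tick 0 v(0, 1): D3/C4 m7 untreated
  -> R4 @ bar 6 tick 0 v(0, 1): G2/C3 P4 untreated
  -> R4 @ bar 9 tick 0 v(0, 1): D3/G3 P4 untreated
  -> R8 @ bar 9 tick 0 v(0, 1): penult P4 not 3rd/6th
  -> R2 @ bar 10 tick 0 v(0, 1): D3/B3 M6 -> E3/E4 P8 similar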